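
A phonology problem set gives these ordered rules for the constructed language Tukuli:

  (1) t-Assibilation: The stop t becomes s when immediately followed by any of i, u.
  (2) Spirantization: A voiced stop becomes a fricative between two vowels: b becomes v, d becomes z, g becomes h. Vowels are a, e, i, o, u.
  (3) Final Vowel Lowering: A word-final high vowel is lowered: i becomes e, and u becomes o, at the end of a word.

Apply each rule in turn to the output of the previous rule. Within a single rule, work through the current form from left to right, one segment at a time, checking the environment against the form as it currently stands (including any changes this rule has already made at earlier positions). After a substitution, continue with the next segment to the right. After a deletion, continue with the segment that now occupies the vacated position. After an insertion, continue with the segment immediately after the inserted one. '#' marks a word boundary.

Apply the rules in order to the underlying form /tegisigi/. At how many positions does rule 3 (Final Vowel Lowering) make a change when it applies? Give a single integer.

1

(1) t-Assibilation: no change — [tegisigi]
(2) Spirantization: [tegisigi] → [tehisihi]
(3) Final Vowel Lowering: [tehisihi] → [tehisihe]
Rule 3 changed 1 position(s).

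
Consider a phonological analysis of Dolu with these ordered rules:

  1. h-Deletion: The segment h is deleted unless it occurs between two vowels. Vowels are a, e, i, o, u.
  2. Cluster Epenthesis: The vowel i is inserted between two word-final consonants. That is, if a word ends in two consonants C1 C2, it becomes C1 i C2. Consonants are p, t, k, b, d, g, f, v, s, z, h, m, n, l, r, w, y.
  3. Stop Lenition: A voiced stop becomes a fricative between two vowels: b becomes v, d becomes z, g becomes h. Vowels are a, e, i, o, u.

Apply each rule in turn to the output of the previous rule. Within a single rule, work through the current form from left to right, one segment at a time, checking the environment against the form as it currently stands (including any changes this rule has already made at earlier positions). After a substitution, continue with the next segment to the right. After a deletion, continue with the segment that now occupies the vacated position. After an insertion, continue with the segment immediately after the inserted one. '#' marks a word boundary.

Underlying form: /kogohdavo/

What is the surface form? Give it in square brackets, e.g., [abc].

[kohozavo]

1 h-Deletion: [kogohdavo] → [kogodavo]
2 Cluster Epenthesis: no change — [kogodavo]
3 Stop Lenition: [kogodavo] → [kohozavo]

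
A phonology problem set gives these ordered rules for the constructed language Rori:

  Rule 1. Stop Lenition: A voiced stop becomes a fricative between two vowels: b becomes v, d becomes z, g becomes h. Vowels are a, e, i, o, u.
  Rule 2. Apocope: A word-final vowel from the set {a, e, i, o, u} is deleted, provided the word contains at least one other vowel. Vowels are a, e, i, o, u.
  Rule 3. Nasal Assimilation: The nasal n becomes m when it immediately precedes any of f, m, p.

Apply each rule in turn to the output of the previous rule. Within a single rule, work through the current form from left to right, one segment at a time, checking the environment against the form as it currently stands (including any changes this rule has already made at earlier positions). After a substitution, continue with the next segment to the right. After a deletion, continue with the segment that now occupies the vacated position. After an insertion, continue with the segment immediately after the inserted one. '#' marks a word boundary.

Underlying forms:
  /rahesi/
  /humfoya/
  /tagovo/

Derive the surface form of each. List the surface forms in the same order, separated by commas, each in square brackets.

/rahesi/:
  Rule 1 Stop Lenition: no change — [rahesi]
  Rule 2 Apocope: [rahesi] → [rahes]
  Rule 3 Nasal Assimilation: no change — [rahes]
/humfoya/:
  Rule 1 Stop Lenition: no change — [humfoya]
  Rule 2 Apocope: [humfoya] → [humfoy]
  Rule 3 Nasal Assimilation: no change — [humfoy]
/tagovo/:
  Rule 1 Stop Lenition: [tagovo] → [tahovo]
  Rule 2 Apocope: [tahovo] → [tahov]
  Rule 3 Nasal Assimilation: no change — [tahov]

[rahes], [humfoy], [tahov]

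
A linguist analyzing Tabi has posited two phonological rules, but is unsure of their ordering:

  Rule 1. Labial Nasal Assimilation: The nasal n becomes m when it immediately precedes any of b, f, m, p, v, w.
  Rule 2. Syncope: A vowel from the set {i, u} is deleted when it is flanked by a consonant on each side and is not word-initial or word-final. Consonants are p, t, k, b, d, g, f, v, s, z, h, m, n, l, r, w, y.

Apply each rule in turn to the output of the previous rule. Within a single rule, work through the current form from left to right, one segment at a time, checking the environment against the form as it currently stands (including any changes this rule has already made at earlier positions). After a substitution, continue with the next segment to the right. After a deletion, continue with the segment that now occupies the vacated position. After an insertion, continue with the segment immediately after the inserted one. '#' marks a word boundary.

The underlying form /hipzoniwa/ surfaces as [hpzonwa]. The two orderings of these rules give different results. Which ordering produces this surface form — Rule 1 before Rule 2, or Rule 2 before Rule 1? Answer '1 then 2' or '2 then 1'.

Order 1 then 2:
  1 Labial Nasal Assimilation: no change — [hipzoniwa]
  2 Syncope: [hipzoniwa] → [hpzonwa]
  result: [hpzonwa]
Order 2 then 1:
  2 Syncope: [hipzoniwa] → [hpzonwa]
  1 Labial Nasal Assimilation: [hpzonwa] → [hpzomwa]
  result: [hpzomwa]

1 then 2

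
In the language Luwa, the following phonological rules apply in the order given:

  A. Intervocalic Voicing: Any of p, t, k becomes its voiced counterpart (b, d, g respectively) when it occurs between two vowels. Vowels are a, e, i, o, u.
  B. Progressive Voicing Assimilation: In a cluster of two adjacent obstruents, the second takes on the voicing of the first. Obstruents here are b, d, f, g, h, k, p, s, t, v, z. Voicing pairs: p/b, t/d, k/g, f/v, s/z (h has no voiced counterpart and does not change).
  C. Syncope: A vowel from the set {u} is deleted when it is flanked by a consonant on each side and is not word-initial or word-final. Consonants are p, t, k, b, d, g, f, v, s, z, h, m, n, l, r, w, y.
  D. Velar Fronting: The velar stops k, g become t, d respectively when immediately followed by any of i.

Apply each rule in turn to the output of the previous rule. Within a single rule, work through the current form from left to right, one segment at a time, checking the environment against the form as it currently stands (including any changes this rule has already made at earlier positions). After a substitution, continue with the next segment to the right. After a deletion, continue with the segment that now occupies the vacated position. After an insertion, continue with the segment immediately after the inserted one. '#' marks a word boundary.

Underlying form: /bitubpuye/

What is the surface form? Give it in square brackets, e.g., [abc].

A Intervocalic Voicing: [bitubpuye] → [bidubpuye]
B Progressive Voicing Assimilation: [bidubpuye] → [bidubbuye]
C Syncope: [bidubbuye] → [bidbbye]
D Velar Fronting: no change — [bidbbye]

[bidbbye]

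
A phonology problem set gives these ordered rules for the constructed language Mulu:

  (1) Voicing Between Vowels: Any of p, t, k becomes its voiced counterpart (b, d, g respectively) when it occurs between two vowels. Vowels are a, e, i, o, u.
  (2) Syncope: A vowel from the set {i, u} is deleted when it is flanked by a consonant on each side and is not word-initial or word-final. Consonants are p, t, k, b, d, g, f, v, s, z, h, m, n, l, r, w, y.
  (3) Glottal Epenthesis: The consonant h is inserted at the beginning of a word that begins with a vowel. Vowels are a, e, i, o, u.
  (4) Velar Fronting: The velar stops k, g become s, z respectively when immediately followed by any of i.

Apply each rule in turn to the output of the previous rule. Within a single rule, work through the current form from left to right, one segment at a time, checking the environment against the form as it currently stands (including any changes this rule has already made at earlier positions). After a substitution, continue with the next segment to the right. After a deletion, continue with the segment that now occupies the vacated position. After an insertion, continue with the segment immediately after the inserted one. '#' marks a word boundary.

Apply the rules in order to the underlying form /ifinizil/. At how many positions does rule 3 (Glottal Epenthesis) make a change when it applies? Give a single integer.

(1) Voicing Between Vowels: no change — [ifinizil]
(2) Syncope: [ifinizil] → [ifnzl]
(3) Glottal Epenthesis: [ifnzl] → [hifnzl]
(4) Velar Fronting: no change — [hifnzl]
Rule 3 changed 1 position(s).

1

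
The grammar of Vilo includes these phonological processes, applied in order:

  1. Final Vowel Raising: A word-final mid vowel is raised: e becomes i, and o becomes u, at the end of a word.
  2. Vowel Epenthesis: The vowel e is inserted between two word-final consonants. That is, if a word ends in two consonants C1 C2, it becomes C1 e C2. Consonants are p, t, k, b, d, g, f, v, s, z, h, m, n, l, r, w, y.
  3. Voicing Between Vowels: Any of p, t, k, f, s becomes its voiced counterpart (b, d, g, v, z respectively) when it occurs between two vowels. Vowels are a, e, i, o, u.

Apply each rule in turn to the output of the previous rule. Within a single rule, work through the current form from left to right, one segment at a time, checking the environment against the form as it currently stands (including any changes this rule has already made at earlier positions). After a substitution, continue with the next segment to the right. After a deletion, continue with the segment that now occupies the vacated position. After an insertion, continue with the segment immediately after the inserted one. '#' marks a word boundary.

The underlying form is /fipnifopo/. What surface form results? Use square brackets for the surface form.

1 Final Vowel Raising: [fipnifopo] → [fipnifopu]
2 Vowel Epenthesis: no change — [fipnifopu]
3 Voicing Between Vowels: [fipnifopu] → [fipnivobu]

[fipnivobu]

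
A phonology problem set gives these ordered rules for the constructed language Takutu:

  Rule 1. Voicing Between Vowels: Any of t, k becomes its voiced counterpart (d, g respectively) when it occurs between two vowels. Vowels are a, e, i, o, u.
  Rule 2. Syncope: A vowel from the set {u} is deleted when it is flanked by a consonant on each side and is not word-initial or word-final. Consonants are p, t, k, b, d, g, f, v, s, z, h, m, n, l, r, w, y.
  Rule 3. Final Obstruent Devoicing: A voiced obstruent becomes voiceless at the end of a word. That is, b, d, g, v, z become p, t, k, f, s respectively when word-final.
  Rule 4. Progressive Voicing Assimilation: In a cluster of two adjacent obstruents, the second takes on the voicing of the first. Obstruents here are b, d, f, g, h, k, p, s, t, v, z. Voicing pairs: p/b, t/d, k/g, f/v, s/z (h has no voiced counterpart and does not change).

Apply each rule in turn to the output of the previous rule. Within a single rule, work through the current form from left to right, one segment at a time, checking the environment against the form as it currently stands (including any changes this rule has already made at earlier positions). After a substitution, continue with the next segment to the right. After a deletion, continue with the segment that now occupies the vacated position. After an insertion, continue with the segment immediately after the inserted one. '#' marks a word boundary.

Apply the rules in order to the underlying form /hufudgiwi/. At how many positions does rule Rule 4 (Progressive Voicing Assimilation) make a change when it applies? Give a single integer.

2

Rule 1 Voicing Between Vowels: no change — [hufudgiwi]
Rule 2 Syncope: [hufudgiwi] → [hfdgiwi]
Rule 3 Final Obstruent Devoicing: no change — [hfdgiwi]
Rule 4 Progressive Voicing Assimilation: [hfdgiwi] → [hftkiwi]
Rule Rule 4 changed 2 position(s).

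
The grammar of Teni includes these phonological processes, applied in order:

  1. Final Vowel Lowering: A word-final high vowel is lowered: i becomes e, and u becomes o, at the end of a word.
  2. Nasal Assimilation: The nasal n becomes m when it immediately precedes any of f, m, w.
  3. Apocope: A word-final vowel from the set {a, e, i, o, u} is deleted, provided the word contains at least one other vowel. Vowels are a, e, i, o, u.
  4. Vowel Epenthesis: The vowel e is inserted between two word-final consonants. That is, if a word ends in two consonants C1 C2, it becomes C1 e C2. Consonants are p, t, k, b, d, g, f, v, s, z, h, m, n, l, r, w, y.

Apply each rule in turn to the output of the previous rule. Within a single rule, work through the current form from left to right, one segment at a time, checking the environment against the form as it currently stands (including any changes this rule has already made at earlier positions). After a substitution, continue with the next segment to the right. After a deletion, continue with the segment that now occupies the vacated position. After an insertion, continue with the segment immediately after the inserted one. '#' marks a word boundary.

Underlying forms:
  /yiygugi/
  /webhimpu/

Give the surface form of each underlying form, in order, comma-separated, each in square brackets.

/yiygugi/:
  1 Final Vowel Lowering: [yiygugi] → [yiyguge]
  2 Nasal Assimilation: no change — [yiyguge]
  3 Apocope: [yiyguge] → [yiygug]
  4 Vowel Epenthesis: no change — [yiygug]
/webhimpu/:
  1 Final Vowel Lowering: [webhimpu] → [webhimpo]
  2 Nasal Assimilation: no change — [webhimpo]
  3 Apocope: [webhimpo] → [webhimp]
  4 Vowel Epenthesis: [webhimp] → [webhimep]

[yiygug], [webhimep]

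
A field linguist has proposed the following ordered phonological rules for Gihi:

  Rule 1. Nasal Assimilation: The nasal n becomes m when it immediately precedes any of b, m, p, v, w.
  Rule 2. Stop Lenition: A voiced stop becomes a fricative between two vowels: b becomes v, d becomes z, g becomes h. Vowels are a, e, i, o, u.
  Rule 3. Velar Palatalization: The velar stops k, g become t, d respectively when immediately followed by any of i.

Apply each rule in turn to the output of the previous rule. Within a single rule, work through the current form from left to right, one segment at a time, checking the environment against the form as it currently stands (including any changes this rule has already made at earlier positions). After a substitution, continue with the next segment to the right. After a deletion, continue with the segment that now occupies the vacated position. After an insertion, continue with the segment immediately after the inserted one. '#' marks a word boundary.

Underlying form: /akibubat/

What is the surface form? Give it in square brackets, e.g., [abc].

[ativuvat]

Rule 1 Nasal Assimilation: no change — [akibubat]
Rule 2 Stop Lenition: [akibubat] → [akivuvat]
Rule 3 Velar Palatalization: [akivuvat] → [ativuvat]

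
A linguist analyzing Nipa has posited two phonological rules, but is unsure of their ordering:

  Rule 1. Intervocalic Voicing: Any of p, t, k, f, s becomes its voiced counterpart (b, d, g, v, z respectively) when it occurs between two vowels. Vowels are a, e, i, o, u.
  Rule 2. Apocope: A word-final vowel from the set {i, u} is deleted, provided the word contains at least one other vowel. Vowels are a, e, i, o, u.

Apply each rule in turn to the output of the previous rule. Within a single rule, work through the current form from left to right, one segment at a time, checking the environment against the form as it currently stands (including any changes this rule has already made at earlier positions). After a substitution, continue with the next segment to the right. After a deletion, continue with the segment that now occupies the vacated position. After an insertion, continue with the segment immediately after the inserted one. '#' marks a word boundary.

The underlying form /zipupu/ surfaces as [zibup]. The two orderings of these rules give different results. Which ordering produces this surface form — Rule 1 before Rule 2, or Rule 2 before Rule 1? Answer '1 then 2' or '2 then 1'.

Order 1 then 2:
  1 Intervocalic Voicing: [zipupu] → [zibubu]
  2 Apocope: [zibubu] → [zibub]
  result: [zibub]
Order 2 then 1:
  2 Apocope: [zipupu] → [zipup]
  1 Intervocalic Voicing: [zipup] → [zibup]
  result: [zibup]

2 then 1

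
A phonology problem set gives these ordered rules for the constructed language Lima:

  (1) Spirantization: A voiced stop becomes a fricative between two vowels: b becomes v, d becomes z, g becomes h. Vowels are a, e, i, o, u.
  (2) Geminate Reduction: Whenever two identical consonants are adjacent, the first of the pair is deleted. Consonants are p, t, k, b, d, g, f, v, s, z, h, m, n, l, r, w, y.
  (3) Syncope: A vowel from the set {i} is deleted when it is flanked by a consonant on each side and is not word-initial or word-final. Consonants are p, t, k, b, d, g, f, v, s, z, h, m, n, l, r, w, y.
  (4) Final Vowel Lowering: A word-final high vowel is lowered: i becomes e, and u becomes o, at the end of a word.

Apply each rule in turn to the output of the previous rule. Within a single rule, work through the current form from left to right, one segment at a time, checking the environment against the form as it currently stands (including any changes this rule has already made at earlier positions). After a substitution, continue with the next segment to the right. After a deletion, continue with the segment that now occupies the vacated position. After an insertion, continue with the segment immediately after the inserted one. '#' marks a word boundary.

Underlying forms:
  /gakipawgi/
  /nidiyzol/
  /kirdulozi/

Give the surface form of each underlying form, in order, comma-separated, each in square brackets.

/gakipawgi/:
  (1) Spirantization: no change — [gakipawgi]
  (2) Geminate Reduction: no change — [gakipawgi]
  (3) Syncope: [gakipawgi] → [gakpawgi]
  (4) Final Vowel Lowering: [gakpawgi] → [gakpawge]
/nidiyzol/:
  (1) Spirantization: [nidiyzol] → [niziyzol]
  (2) Geminate Reduction: no change — [niziyzol]
  (3) Syncope: [niziyzol] → [nzyzol]
  (4) Final Vowel Lowering: no change — [nzyzol]
/kirdulozi/:
  (1) Spirantization: no change — [kirdulozi]
  (2) Geminate Reduction: no change — [kirdulozi]
  (3) Syncope: [kirdulozi] → [krdulozi]
  (4) Final Vowel Lowering: [krdulozi] → [krduloze]

[gakpawge], [nzyzol], [krduloze]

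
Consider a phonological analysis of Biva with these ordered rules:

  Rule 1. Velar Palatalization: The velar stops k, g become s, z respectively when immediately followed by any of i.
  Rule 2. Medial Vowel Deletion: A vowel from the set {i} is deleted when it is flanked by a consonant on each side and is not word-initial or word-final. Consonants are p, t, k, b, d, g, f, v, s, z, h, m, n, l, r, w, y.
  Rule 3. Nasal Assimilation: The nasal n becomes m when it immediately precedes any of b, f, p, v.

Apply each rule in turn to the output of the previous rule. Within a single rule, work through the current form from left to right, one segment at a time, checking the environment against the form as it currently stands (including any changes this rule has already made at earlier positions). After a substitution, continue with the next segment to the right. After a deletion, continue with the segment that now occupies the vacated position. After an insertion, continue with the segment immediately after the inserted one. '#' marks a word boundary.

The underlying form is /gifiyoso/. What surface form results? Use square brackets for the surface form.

Rule 1 Velar Palatalization: [gifiyoso] → [zifiyoso]
Rule 2 Medial Vowel Deletion: [zifiyoso] → [zfyoso]
Rule 3 Nasal Assimilation: no change — [zfyoso]

[zfyoso]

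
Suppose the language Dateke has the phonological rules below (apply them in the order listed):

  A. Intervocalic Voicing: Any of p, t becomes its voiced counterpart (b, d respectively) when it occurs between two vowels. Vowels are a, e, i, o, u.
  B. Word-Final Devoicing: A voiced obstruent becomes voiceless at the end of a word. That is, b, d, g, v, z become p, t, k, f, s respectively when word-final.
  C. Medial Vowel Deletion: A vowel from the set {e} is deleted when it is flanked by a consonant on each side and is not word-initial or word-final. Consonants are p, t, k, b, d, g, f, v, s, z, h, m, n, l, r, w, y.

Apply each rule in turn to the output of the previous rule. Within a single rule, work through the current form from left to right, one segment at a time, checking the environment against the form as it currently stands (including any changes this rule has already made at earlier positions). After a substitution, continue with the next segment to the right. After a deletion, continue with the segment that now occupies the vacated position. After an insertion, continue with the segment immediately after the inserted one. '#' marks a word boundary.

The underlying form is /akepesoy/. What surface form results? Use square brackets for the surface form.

[akbsoy]

A Intervocalic Voicing: [akepesoy] → [akebesoy]
B Word-Final Devoicing: no change — [akebesoy]
C Medial Vowel Deletion: [akebesoy] → [akbsoy]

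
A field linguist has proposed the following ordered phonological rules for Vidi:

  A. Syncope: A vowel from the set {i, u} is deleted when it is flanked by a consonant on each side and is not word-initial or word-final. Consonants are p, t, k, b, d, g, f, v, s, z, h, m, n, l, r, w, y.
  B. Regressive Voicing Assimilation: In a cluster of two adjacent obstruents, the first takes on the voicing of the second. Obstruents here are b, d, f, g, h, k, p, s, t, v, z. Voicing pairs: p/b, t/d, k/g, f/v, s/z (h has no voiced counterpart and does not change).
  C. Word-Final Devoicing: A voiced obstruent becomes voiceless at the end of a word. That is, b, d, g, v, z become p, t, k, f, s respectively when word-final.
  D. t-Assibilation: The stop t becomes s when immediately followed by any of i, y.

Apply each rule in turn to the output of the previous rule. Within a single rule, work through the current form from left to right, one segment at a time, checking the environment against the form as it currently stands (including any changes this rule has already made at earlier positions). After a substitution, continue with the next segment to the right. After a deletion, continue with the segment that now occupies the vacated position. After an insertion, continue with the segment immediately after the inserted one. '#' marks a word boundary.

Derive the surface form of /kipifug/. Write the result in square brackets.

[kpvk]

A Syncope: [kipifug] → [kpfg]
B Regressive Voicing Assimilation: [kpfg] → [kpvg]
C Word-Final Devoicing: [kpvg] → [kpvk]
D t-Assibilation: no change — [kpvk]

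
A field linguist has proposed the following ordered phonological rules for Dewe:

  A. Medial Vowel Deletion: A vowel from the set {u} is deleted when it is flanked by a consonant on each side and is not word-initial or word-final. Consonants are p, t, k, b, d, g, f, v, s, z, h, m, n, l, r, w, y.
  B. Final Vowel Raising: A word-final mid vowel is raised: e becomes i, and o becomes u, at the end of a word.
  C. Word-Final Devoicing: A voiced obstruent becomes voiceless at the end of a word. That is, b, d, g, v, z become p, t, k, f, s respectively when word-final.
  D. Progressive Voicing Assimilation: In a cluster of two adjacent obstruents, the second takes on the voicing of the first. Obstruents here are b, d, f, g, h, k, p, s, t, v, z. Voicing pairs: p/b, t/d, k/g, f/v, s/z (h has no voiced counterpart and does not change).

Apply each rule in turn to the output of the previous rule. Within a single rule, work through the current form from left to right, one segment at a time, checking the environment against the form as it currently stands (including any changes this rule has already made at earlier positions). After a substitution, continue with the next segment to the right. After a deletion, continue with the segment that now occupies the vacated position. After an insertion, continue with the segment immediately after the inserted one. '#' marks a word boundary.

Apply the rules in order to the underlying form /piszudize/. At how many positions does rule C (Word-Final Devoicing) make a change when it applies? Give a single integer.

0

A Medial Vowel Deletion: [piszudize] → [piszdize]
B Final Vowel Raising: [piszdize] → [piszdizi]
C Word-Final Devoicing: no change — [piszdizi]
D Progressive Voicing Assimilation: [piszdizi] → [pisstizi]
Rule C changed 0 position(s).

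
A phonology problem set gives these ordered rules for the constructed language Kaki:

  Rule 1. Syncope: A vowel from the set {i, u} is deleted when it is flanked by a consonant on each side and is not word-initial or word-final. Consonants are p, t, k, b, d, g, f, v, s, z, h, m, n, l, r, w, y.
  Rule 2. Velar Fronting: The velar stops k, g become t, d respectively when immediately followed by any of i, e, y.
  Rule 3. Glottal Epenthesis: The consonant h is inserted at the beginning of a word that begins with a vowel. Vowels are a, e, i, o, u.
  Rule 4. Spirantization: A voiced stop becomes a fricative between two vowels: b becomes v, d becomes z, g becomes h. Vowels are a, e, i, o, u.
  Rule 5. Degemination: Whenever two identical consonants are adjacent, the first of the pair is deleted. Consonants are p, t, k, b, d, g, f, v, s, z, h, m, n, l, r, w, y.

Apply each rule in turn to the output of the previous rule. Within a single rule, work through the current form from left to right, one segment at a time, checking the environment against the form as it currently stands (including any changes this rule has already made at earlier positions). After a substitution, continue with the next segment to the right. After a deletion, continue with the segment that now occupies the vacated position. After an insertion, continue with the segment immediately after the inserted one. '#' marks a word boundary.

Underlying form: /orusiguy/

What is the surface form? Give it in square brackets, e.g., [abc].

[horsdy]

Rule 1 Syncope: [orusiguy] → [orsgy]
Rule 2 Velar Fronting: [orsgy] → [orsdy]
Rule 3 Glottal Epenthesis: [orsdy] → [horsdy]
Rule 4 Spirantization: no change — [horsdy]
Rule 5 Degemination: no change — [horsdy]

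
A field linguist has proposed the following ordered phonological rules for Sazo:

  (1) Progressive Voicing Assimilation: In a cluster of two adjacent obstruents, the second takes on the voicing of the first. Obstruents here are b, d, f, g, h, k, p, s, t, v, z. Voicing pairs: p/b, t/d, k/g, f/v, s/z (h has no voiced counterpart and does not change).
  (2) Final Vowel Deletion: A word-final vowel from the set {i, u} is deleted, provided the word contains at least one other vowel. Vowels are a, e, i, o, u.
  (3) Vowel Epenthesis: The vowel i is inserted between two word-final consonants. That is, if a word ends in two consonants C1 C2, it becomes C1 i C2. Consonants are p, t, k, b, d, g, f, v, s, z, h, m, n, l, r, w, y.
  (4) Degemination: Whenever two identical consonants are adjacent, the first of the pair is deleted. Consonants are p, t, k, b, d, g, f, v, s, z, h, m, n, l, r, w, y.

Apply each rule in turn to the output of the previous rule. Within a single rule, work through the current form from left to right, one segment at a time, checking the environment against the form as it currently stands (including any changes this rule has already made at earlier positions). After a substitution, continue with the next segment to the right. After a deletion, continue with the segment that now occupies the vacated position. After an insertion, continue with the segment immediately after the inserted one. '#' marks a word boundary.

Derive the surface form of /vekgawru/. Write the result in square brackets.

[vekawir]

(1) Progressive Voicing Assimilation: [vekgawru] → [vekkawru]
(2) Final Vowel Deletion: [vekkawru] → [vekkawr]
(3) Vowel Epenthesis: [vekkawr] → [vekkawir]
(4) Degemination: [vekkawir] → [vekawir]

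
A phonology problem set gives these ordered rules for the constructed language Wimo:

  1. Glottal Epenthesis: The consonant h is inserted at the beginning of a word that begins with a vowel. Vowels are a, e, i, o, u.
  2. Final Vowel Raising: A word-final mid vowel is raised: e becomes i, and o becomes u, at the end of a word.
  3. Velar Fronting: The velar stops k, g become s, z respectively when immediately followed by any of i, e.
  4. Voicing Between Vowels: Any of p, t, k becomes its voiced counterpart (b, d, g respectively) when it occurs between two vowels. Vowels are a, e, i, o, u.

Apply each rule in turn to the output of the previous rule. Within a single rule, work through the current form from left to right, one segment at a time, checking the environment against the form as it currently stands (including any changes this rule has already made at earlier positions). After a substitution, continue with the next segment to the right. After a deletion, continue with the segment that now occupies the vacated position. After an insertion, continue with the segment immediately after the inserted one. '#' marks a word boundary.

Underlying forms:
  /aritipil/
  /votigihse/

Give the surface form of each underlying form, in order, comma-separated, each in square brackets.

[haridibil], [vodizihsi]

/aritipil/:
  1 Glottal Epenthesis: [aritipil] → [haritipil]
  2 Final Vowel Raising: no change — [haritipil]
  3 Velar Fronting: no change — [haritipil]
  4 Voicing Between Vowels: [haritipil] → [haridibil]
/votigihse/:
  1 Glottal Epenthesis: no change — [votigihse]
  2 Final Vowel Raising: [votigihse] → [votigihsi]
  3 Velar Fronting: [votigihsi] → [votizihsi]
  4 Voicing Between Vowels: [votizihsi] → [vodizihsi]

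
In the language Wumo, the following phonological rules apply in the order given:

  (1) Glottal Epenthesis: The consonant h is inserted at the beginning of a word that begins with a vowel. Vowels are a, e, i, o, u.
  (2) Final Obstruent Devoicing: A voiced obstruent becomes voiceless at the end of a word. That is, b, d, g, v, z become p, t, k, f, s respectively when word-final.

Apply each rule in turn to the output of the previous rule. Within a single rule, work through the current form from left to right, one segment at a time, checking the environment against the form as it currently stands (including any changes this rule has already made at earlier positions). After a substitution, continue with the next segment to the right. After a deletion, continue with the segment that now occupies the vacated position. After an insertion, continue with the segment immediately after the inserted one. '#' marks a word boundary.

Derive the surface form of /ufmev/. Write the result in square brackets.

(1) Glottal Epenthesis: [ufmev] → [hufmev]
(2) Final Obstruent Devoicing: [hufmev] → [hufmef]

[hufmef]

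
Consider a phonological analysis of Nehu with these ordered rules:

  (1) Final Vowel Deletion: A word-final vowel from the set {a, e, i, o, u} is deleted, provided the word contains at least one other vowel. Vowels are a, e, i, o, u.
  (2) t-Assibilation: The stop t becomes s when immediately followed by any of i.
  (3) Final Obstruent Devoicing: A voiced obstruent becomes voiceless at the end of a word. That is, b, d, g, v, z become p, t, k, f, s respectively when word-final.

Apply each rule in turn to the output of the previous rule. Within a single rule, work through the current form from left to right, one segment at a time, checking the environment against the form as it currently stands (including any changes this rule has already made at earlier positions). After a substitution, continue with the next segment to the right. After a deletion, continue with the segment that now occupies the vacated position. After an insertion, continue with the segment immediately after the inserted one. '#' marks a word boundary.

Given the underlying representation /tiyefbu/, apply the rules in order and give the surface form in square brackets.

(1) Final Vowel Deletion: [tiyefbu] → [tiyefb]
(2) t-Assibilation: [tiyefb] → [siyefb]
(3) Final Obstruent Devoicing: [siyefb] → [siyefp]

[siyefp]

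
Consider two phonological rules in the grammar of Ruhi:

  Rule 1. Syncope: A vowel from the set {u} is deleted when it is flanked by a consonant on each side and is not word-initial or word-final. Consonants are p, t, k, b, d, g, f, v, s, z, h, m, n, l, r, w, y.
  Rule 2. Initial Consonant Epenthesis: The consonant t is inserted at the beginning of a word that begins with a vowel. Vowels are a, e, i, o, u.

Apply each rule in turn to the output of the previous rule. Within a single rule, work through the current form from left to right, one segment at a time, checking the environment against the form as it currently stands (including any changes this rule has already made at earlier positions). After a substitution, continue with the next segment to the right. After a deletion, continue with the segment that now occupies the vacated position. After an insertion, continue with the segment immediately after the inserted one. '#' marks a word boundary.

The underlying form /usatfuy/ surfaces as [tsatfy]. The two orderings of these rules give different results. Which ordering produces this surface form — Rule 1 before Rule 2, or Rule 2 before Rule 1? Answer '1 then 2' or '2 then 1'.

2 then 1

Order 1 then 2:
  1 Syncope: [usatfuy] → [usatfy]
  2 Initial Consonant Epenthesis: [usatfy] → [tusatfy]
  result: [tusatfy]
Order 2 then 1:
  2 Initial Consonant Epenthesis: [usatfuy] → [tusatfuy]
  1 Syncope: [tusatfuy] → [tsatfy]
  result: [tsatfy]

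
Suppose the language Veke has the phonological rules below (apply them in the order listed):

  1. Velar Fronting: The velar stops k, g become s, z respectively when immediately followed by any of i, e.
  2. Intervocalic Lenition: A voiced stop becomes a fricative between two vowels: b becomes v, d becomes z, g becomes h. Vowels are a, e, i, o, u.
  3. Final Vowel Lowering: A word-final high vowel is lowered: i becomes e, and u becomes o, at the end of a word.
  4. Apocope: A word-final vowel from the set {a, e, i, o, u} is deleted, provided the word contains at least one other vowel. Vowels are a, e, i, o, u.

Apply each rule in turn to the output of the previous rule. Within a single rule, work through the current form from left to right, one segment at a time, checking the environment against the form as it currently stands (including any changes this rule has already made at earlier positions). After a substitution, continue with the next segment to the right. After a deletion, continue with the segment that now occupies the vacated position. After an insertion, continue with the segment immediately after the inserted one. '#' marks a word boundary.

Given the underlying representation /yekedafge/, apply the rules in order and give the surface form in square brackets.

[yesezafz]

1 Velar Fronting: [yekedafge] → [yesedafze]
2 Intervocalic Lenition: [yesedafze] → [yesezafze]
3 Final Vowel Lowering: no change — [yesezafze]
4 Apocope: [yesezafze] → [yesezafz]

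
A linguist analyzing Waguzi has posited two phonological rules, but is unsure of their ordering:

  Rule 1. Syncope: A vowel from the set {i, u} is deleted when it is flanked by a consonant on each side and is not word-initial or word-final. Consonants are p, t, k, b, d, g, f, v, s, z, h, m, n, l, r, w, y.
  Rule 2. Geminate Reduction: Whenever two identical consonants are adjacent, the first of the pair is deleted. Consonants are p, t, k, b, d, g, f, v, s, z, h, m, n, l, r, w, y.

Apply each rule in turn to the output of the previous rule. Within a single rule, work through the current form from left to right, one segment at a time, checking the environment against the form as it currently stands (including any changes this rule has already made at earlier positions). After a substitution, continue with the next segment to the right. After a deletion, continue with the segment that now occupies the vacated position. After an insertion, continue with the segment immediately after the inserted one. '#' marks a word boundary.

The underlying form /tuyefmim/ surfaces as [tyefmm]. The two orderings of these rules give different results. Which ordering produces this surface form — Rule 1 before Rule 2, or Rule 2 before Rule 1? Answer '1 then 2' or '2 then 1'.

2 then 1

Order 1 then 2:
  1 Syncope: [tuyefmim] → [tyefmm]
  2 Geminate Reduction: [tyefmm] → [tyefm]
  result: [tyefm]
Order 2 then 1:
  2 Geminate Reduction: no change — [tuyefmim]
  1 Syncope: [tuyefmim] → [tyefmm]
  result: [tyefmm]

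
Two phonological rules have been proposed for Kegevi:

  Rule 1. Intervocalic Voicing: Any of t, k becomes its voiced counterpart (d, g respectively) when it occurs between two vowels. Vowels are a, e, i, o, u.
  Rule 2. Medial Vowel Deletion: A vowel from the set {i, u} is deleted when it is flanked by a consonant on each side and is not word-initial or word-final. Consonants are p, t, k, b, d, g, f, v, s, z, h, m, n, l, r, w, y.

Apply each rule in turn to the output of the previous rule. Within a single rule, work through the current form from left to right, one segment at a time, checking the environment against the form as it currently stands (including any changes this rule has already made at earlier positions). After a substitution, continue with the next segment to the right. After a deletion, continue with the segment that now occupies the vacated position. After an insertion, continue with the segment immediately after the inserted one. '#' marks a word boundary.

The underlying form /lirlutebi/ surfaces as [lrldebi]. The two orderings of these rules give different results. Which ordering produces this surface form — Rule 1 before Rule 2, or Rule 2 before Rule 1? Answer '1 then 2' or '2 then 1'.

Order 1 then 2:
  1 Intervocalic Voicing: [lirlutebi] → [lirludebi]
  2 Medial Vowel Deletion: [lirludebi] → [lrldebi]
  result: [lrldebi]
Order 2 then 1:
  2 Medial Vowel Deletion: [lirlutebi] → [lrltebi]
  1 Intervocalic Voicing: no change — [lrltebi]
  result: [lrltebi]

1 then 2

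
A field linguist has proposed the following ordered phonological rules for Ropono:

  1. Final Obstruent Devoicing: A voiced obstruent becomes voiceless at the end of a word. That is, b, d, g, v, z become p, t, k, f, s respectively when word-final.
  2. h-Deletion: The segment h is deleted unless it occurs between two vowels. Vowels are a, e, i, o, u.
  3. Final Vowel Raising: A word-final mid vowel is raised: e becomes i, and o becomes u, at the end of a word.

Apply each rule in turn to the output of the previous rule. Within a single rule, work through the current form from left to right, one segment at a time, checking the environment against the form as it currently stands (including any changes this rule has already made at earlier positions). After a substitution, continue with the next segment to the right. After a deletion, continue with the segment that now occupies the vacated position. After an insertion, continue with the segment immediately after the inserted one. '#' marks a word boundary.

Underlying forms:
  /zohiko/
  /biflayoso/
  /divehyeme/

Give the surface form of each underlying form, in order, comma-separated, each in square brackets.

[zohiku], [biflayosu], [diveyemi]

/zohiko/:
  1 Final Obstruent Devoicing: no change — [zohiko]
  2 h-Deletion: no change — [zohiko]
  3 Final Vowel Raising: [zohiko] → [zohiku]
/biflayoso/:
  1 Final Obstruent Devoicing: no change — [biflayoso]
  2 h-Deletion: no change — [biflayoso]
  3 Final Vowel Raising: [biflayoso] → [biflayosu]
/divehyeme/:
  1 Final Obstruent Devoicing: no change — [divehyeme]
  2 h-Deletion: [divehyeme] → [diveyeme]
  3 Final Vowel Raising: [diveyeme] → [diveyemi]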